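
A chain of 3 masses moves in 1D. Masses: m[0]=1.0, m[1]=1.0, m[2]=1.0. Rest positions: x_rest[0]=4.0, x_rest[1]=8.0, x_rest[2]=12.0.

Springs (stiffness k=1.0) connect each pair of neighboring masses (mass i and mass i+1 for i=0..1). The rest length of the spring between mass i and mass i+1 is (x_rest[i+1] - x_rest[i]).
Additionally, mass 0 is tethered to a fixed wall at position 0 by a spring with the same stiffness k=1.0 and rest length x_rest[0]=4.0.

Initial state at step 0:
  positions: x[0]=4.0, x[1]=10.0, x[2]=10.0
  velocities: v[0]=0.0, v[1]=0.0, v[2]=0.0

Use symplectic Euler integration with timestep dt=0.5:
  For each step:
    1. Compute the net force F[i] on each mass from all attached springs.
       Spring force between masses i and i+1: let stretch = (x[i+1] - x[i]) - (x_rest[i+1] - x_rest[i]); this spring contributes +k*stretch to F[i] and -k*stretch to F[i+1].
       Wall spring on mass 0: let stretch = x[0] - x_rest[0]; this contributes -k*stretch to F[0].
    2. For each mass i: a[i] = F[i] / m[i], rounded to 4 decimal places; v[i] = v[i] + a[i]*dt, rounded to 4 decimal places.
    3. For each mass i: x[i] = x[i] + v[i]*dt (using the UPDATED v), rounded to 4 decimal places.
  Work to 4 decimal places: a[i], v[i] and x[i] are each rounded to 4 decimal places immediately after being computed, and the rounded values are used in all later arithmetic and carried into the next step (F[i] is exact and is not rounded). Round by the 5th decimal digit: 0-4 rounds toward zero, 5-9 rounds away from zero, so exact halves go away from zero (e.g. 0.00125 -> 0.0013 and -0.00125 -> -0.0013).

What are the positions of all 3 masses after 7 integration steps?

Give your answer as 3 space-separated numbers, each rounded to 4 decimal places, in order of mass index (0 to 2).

Step 0: x=[4.0000 10.0000 10.0000] v=[0.0000 0.0000 0.0000]
Step 1: x=[4.5000 8.5000 11.0000] v=[1.0000 -3.0000 2.0000]
Step 2: x=[4.8750 6.6250 12.3750] v=[0.7500 -3.7500 2.7500]
Step 3: x=[4.4688 5.7500 13.3125] v=[-0.8125 -1.7500 1.8750]
Step 4: x=[3.2657 6.4454 13.3594] v=[-2.4063 1.3907 0.0938]
Step 5: x=[2.0411 8.0744 12.6778] v=[-2.4493 3.2579 -1.3632]
Step 6: x=[1.8145 9.3459 11.8454] v=[-0.4532 2.5430 -1.6649]
Step 7: x=[3.0172 9.3595 11.3881] v=[2.4053 0.0271 -0.9147]

Answer: 3.0172 9.3595 11.3881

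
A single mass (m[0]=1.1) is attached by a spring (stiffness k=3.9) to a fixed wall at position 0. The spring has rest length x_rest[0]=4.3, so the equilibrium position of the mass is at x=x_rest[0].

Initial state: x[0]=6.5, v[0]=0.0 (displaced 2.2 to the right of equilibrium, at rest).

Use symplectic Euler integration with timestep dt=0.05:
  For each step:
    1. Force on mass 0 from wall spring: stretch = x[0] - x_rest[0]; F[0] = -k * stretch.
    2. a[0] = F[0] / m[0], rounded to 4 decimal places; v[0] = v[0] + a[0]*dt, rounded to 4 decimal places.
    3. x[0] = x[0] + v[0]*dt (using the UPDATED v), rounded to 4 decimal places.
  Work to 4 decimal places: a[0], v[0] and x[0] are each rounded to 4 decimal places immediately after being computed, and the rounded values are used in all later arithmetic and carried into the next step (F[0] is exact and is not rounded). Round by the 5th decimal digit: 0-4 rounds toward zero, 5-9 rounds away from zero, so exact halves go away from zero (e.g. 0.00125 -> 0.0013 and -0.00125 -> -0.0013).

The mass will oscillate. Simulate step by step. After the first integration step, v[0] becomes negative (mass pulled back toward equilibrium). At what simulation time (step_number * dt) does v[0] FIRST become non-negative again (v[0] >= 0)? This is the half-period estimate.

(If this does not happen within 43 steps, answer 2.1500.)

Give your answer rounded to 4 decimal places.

Step 0: x=[6.5000] v=[0.0000]
Step 1: x=[6.4805] v=[-0.3900]
Step 2: x=[6.4417] v=[-0.7765]
Step 3: x=[6.3839] v=[-1.1562]
Step 4: x=[6.3076] v=[-1.5256]
Step 5: x=[6.2135] v=[-1.8815]
Step 6: x=[6.1025] v=[-2.2207]
Step 7: x=[5.9755] v=[-2.5402]
Step 8: x=[5.8336] v=[-2.8372]
Step 9: x=[5.6781] v=[-3.1091]
Step 10: x=[5.5104] v=[-3.3534]
Step 11: x=[5.3320] v=[-3.5680]
Step 12: x=[5.1445] v=[-3.7509]
Step 13: x=[4.9495] v=[-3.9006]
Step 14: x=[4.7487] v=[-4.0157]
Step 15: x=[4.5439] v=[-4.0952]
Step 16: x=[4.3370] v=[-4.1384]
Step 17: x=[4.1298] v=[-4.1450]
Step 18: x=[3.9241] v=[-4.1148]
Step 19: x=[3.7217] v=[-4.0482]
Step 20: x=[3.5244] v=[-3.9457]
Step 21: x=[3.3340] v=[-3.8082]
Step 22: x=[3.1522] v=[-3.6370]
Step 23: x=[2.9805] v=[-3.4335]
Step 24: x=[2.8205] v=[-3.1996]
Step 25: x=[2.6736] v=[-2.9373]
Step 26: x=[2.5412] v=[-2.6490]
Step 27: x=[2.4243] v=[-2.3372]
Step 28: x=[2.3241] v=[-2.0047]
Step 29: x=[2.2414] v=[-1.6544]
Step 30: x=[2.1769] v=[-1.2895]
Step 31: x=[2.1312] v=[-0.9131]
Step 32: x=[2.1048] v=[-0.5286]
Step 33: x=[2.0978] v=[-0.1395]
Step 34: x=[2.1103] v=[0.2509]
First v>=0 after going negative at step 34, time=1.7000

Answer: 1.7000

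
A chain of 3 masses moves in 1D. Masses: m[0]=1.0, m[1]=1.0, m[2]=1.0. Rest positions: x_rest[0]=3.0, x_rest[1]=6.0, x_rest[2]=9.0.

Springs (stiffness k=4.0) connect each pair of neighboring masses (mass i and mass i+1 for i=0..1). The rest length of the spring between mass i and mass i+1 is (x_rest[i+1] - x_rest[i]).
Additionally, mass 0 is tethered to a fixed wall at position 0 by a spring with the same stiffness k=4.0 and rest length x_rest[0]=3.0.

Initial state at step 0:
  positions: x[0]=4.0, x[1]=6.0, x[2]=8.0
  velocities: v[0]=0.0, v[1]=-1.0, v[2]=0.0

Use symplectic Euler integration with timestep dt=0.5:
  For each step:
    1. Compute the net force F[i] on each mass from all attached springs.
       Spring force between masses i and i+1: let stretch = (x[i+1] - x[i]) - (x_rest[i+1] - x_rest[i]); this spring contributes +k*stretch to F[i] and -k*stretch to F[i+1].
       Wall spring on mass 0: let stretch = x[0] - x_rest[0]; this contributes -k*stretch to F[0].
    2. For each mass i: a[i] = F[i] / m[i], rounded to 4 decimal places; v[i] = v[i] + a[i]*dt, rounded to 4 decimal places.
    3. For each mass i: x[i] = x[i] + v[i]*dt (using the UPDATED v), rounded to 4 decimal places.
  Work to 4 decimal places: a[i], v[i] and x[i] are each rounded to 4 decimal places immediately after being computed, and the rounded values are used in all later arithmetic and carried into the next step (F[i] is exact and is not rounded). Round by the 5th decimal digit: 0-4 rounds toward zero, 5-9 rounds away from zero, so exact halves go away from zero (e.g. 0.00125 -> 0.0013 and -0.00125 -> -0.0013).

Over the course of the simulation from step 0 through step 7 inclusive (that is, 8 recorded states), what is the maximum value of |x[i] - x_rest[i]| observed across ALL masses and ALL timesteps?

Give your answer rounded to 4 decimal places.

Answer: 1.5000

Derivation:
Step 0: x=[4.0000 6.0000 8.0000] v=[0.0000 -1.0000 0.0000]
Step 1: x=[2.0000 5.5000 9.0000] v=[-4.0000 -1.0000 2.0000]
Step 2: x=[1.5000 5.0000 9.5000] v=[-1.0000 -1.0000 1.0000]
Step 3: x=[3.0000 5.5000 8.5000] v=[3.0000 1.0000 -2.0000]
Step 4: x=[4.0000 6.5000 7.5000] v=[2.0000 2.0000 -2.0000]
Step 5: x=[3.5000 6.0000 8.5000] v=[-1.0000 -1.0000 2.0000]
Step 6: x=[2.0000 5.5000 10.0000] v=[-3.0000 -1.0000 3.0000]
Step 7: x=[2.0000 6.0000 10.0000] v=[0.0000 1.0000 0.0000]
Max displacement = 1.5000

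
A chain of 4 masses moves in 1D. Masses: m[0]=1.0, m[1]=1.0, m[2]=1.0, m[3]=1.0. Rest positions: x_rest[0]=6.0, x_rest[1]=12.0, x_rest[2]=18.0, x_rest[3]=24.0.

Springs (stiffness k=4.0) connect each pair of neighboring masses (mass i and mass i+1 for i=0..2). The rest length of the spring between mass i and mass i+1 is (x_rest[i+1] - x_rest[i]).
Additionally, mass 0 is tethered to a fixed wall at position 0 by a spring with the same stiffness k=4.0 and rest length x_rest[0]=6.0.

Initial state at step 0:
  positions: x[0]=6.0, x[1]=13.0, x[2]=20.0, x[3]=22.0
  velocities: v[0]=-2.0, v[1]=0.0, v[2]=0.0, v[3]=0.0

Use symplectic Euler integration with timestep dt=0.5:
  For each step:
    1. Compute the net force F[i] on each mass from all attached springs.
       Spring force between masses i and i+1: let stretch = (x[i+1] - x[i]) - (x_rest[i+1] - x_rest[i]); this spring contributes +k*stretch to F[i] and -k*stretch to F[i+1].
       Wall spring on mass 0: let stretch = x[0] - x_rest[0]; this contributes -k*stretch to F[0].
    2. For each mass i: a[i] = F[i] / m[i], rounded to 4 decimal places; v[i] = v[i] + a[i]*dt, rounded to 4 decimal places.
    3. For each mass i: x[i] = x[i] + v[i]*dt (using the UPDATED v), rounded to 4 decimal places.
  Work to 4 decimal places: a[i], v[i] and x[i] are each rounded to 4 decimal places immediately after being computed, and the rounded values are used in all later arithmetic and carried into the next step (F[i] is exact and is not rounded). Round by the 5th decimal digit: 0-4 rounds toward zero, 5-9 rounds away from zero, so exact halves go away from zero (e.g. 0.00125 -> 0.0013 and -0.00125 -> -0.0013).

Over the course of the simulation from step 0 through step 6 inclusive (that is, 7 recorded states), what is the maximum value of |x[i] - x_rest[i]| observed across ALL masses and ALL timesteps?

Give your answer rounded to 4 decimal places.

Step 0: x=[6.0000 13.0000 20.0000 22.0000] v=[-2.0000 0.0000 0.0000 0.0000]
Step 1: x=[6.0000 13.0000 15.0000 26.0000] v=[0.0000 0.0000 -10.0000 8.0000]
Step 2: x=[7.0000 8.0000 19.0000 25.0000] v=[2.0000 -10.0000 8.0000 -2.0000]
Step 3: x=[2.0000 13.0000 18.0000 24.0000] v=[-10.0000 10.0000 -2.0000 -2.0000]
Step 4: x=[6.0000 12.0000 18.0000 23.0000] v=[8.0000 -2.0000 0.0000 -2.0000]
Step 5: x=[10.0000 11.0000 17.0000 23.0000] v=[8.0000 -2.0000 -2.0000 0.0000]
Step 6: x=[5.0000 15.0000 16.0000 23.0000] v=[-10.0000 8.0000 -2.0000 0.0000]
Max displacement = 4.0000

Answer: 4.0000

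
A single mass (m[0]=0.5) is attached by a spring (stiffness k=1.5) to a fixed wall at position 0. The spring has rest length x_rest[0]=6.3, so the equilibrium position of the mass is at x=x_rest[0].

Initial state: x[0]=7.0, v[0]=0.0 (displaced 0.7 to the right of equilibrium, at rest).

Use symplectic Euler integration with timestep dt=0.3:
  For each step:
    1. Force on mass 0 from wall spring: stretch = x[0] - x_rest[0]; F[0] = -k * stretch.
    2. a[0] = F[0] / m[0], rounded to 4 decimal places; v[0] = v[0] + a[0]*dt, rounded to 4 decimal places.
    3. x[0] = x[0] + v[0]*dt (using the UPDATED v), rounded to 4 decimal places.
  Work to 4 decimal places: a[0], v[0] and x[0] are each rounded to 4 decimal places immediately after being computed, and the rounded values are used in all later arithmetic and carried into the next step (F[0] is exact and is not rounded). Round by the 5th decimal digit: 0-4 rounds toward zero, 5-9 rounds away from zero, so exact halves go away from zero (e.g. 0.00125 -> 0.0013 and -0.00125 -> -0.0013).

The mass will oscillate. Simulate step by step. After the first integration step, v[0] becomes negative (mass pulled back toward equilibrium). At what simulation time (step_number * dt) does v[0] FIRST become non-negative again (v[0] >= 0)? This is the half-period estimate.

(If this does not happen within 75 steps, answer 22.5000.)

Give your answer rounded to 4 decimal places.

Answer: 1.8000

Derivation:
Step 0: x=[7.0000] v=[0.0000]
Step 1: x=[6.8110] v=[-0.6300]
Step 2: x=[6.4840] v=[-1.0899]
Step 3: x=[6.1074] v=[-1.2555]
Step 4: x=[5.7827] v=[-1.0822]
Step 5: x=[5.5977] v=[-0.6166]
Step 6: x=[5.6024] v=[0.0155]
First v>=0 after going negative at step 6, time=1.8000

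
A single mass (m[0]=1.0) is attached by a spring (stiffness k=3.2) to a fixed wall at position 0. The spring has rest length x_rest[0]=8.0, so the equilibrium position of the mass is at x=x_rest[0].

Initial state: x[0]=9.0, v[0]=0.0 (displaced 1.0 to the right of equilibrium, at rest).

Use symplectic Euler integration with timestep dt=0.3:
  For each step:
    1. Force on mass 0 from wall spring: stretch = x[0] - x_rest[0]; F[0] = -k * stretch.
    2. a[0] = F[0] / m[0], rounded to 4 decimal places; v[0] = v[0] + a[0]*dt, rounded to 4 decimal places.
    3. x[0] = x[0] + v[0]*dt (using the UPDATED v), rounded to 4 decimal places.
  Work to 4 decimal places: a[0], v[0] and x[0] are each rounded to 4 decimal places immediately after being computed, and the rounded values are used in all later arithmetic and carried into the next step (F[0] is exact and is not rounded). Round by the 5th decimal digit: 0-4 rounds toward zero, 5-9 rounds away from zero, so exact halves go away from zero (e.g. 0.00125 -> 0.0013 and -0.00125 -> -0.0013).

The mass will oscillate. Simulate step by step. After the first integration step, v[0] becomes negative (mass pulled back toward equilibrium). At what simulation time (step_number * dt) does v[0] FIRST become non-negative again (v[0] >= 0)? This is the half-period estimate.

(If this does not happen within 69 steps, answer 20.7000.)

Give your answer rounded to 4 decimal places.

Answer: 1.8000

Derivation:
Step 0: x=[9.0000] v=[0.0000]
Step 1: x=[8.7120] v=[-0.9600]
Step 2: x=[8.2190] v=[-1.6435]
Step 3: x=[7.6629] v=[-1.8537]
Step 4: x=[7.2039] v=[-1.5301]
Step 5: x=[6.9741] v=[-0.7659]
Step 6: x=[7.0398] v=[0.2190]
First v>=0 after going negative at step 6, time=1.8000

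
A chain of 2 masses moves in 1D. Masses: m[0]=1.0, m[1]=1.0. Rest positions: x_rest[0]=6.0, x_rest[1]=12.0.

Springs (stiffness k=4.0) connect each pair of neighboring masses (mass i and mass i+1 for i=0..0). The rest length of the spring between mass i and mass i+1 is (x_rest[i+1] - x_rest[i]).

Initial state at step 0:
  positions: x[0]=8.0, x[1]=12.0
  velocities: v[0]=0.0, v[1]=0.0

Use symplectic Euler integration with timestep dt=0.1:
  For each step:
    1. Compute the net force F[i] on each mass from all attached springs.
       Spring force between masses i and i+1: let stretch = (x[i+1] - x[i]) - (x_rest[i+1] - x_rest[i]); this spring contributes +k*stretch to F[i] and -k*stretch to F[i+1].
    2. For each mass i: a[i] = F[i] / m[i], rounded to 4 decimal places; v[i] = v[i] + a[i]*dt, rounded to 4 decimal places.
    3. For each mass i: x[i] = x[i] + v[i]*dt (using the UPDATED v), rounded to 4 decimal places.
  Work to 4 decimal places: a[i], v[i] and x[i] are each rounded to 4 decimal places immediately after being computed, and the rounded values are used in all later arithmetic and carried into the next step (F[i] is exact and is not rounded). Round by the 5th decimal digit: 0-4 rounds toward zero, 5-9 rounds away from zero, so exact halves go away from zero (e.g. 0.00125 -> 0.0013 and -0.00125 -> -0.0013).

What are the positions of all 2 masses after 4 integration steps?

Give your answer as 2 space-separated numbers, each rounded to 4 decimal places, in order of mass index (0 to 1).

Answer: 7.2925 12.7075

Derivation:
Step 0: x=[8.0000 12.0000] v=[0.0000 0.0000]
Step 1: x=[7.9200 12.0800] v=[-0.8000 0.8000]
Step 2: x=[7.7664 12.2336] v=[-1.5360 1.5360]
Step 3: x=[7.5515 12.4485] v=[-2.1491 2.1491]
Step 4: x=[7.2925 12.7075] v=[-2.5903 2.5903]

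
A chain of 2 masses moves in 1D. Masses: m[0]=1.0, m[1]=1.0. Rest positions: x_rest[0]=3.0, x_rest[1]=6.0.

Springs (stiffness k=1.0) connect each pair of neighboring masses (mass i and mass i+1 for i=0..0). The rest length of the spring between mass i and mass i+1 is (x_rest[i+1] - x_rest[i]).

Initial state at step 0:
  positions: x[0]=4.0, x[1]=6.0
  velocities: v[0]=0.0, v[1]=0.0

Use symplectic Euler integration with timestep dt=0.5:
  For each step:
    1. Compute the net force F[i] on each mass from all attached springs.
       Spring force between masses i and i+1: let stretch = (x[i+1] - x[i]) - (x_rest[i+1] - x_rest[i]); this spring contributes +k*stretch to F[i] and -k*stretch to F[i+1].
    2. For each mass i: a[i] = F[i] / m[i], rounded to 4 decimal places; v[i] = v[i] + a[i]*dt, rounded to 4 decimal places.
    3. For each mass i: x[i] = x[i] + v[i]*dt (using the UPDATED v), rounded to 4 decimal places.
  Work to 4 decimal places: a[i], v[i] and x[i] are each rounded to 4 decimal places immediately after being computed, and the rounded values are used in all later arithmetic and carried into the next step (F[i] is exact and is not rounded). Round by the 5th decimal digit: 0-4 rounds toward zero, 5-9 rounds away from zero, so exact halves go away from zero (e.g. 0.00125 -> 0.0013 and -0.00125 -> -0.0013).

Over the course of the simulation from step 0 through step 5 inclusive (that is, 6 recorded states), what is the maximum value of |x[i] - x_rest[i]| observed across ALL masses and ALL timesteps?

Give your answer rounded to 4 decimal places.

Answer: 1.0313

Derivation:
Step 0: x=[4.0000 6.0000] v=[0.0000 0.0000]
Step 1: x=[3.7500 6.2500] v=[-0.5000 0.5000]
Step 2: x=[3.3750 6.6250] v=[-0.7500 0.7500]
Step 3: x=[3.0625 6.9375] v=[-0.6250 0.6250]
Step 4: x=[2.9688 7.0313] v=[-0.1875 0.1875]
Step 5: x=[3.1407 6.8594] v=[0.3438 -0.3438]
Max displacement = 1.0313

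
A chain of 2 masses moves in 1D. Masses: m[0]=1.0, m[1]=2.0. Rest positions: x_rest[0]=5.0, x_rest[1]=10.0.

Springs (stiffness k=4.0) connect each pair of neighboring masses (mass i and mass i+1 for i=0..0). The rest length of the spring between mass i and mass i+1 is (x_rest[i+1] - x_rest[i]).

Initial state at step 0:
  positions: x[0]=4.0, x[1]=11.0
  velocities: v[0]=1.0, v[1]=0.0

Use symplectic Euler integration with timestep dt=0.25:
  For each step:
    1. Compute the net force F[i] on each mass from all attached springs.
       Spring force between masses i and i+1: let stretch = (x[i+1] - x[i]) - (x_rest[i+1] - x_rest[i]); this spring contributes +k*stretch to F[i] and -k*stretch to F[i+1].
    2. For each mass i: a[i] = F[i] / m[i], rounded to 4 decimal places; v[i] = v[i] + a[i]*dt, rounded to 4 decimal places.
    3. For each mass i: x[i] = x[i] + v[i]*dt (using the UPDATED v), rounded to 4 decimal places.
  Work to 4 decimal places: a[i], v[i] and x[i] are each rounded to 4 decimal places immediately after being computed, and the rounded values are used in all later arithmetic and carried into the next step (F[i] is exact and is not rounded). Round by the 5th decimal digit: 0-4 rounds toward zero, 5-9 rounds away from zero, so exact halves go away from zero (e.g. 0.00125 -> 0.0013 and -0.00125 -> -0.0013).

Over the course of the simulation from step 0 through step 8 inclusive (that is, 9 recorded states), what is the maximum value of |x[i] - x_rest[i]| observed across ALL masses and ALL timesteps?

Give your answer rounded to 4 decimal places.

Step 0: x=[4.0000 11.0000] v=[1.0000 0.0000]
Step 1: x=[4.7500 10.7500] v=[3.0000 -1.0000]
Step 2: x=[5.7500 10.3750] v=[4.0000 -1.5000]
Step 3: x=[6.6563 10.0469] v=[3.6250 -1.3125]
Step 4: x=[7.1602 9.9200] v=[2.0156 -0.5078]
Step 5: x=[7.1041 10.0731] v=[-0.2246 0.6123]
Step 6: x=[6.5402 10.4801] v=[-2.2556 1.6278]
Step 7: x=[5.7113 11.0196] v=[-3.3157 2.1579]
Step 8: x=[4.9595 11.5206] v=[-3.0074 2.0038]
Max displacement = 2.1602

Answer: 2.1602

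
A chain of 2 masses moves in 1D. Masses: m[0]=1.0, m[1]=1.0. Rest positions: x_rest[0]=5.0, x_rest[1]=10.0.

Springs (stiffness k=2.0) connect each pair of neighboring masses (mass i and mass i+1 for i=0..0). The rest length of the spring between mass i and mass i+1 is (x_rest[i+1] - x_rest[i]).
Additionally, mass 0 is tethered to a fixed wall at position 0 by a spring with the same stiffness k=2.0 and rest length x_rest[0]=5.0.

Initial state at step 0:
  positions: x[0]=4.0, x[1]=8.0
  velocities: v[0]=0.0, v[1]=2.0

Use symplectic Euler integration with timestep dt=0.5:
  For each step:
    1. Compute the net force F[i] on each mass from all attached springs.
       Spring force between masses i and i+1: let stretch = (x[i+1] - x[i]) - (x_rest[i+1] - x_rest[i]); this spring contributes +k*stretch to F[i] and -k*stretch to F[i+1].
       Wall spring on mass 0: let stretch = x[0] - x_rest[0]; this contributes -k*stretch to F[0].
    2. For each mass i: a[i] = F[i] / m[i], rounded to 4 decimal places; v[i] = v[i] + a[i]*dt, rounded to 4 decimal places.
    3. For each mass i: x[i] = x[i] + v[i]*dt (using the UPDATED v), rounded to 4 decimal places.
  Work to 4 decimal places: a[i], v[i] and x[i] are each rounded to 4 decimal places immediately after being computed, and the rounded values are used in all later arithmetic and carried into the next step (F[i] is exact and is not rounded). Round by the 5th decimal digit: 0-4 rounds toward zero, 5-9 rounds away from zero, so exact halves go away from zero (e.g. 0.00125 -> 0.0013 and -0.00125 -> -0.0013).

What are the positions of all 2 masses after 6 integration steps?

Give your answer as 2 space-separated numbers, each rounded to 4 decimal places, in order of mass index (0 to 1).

Answer: 6.2344 12.9376

Derivation:
Step 0: x=[4.0000 8.0000] v=[0.0000 2.0000]
Step 1: x=[4.0000 9.5000] v=[0.0000 3.0000]
Step 2: x=[4.7500 10.7500] v=[1.5000 2.5000]
Step 3: x=[6.1250 11.5000] v=[2.7500 1.5000]
Step 4: x=[7.1250 12.0625] v=[2.0000 1.1250]
Step 5: x=[7.0313 12.6563] v=[-0.1875 1.1875]
Step 6: x=[6.2344 12.9376] v=[-1.5938 0.5625]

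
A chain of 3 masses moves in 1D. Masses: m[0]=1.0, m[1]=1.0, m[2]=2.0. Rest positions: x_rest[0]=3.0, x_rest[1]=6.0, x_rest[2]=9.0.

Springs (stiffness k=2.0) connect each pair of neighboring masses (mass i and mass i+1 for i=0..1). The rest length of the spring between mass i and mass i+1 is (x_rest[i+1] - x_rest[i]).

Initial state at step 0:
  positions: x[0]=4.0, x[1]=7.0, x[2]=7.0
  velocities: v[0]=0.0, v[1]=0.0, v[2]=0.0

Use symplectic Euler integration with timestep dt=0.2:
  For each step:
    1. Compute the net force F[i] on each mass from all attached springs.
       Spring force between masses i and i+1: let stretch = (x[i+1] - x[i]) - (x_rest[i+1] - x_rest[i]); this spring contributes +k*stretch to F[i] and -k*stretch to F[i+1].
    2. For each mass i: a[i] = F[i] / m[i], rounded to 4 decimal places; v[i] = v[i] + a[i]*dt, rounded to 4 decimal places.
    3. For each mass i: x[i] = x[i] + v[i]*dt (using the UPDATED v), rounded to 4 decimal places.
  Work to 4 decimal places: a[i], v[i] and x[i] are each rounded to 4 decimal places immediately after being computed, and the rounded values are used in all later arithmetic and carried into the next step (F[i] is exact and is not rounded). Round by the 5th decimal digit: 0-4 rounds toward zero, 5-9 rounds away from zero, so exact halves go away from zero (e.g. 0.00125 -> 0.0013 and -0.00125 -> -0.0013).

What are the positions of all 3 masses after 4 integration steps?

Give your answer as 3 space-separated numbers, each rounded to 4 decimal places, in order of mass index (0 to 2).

Step 0: x=[4.0000 7.0000 7.0000] v=[0.0000 0.0000 0.0000]
Step 1: x=[4.0000 6.7600 7.1200] v=[0.0000 -1.2000 0.6000]
Step 2: x=[3.9808 6.3280 7.3456] v=[-0.0960 -2.1600 1.1280]
Step 3: x=[3.9094 5.7896 7.6505] v=[-0.3571 -2.6918 1.5245]
Step 4: x=[3.7484 5.2497 8.0010] v=[-0.8050 -2.6995 1.7523]

Answer: 3.7484 5.2497 8.0010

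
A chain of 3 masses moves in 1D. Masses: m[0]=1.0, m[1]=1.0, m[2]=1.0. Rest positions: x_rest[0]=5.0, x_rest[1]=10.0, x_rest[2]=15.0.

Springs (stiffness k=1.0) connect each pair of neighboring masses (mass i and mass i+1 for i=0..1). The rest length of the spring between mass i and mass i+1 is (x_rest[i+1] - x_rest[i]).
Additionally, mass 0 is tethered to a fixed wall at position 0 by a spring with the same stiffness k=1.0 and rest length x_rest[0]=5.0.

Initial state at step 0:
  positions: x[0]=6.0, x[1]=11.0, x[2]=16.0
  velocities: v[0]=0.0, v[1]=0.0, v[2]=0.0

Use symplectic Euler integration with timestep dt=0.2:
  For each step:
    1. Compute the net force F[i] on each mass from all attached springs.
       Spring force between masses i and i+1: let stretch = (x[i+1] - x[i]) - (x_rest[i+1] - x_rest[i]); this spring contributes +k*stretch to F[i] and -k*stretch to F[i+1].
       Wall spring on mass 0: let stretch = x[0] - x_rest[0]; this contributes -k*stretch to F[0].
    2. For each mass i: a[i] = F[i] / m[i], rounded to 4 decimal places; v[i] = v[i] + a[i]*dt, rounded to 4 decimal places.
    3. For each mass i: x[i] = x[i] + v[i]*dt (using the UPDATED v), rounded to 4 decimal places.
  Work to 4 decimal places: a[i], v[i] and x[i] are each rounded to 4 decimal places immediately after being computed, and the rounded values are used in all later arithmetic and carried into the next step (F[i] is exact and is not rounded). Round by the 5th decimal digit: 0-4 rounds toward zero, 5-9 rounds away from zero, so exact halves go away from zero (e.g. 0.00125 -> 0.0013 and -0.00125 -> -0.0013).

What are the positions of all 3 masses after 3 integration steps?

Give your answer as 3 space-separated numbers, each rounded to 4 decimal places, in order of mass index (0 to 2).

Step 0: x=[6.0000 11.0000 16.0000] v=[0.0000 0.0000 0.0000]
Step 1: x=[5.9600 11.0000 16.0000] v=[-0.2000 0.0000 0.0000]
Step 2: x=[5.8832 10.9984 16.0000] v=[-0.3840 -0.0080 0.0000]
Step 3: x=[5.7757 10.9923 15.9999] v=[-0.5376 -0.0307 -0.0003]

Answer: 5.7757 10.9923 15.9999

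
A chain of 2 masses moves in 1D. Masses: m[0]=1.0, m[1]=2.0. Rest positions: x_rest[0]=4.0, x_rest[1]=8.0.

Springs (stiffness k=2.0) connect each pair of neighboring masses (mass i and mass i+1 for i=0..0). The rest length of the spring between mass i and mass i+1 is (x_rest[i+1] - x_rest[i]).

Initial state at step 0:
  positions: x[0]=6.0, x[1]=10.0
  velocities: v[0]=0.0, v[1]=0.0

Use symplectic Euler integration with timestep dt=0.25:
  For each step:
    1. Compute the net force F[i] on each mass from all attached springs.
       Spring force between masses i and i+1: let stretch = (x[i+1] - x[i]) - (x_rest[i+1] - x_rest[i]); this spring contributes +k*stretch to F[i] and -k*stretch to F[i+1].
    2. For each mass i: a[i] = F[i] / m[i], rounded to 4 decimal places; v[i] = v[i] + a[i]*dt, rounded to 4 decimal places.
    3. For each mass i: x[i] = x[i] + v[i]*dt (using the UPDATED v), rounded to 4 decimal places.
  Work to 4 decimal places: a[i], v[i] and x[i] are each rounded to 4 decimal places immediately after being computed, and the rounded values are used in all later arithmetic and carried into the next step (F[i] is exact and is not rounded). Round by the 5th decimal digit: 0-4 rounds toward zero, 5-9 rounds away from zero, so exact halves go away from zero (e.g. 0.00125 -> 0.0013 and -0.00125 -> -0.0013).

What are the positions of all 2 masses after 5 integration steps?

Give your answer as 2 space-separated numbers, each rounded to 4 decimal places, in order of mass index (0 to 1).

Answer: 6.0000 10.0000

Derivation:
Step 0: x=[6.0000 10.0000] v=[0.0000 0.0000]
Step 1: x=[6.0000 10.0000] v=[0.0000 0.0000]
Step 2: x=[6.0000 10.0000] v=[0.0000 0.0000]
Step 3: x=[6.0000 10.0000] v=[0.0000 0.0000]
Step 4: x=[6.0000 10.0000] v=[0.0000 0.0000]
Step 5: x=[6.0000 10.0000] v=[0.0000 0.0000]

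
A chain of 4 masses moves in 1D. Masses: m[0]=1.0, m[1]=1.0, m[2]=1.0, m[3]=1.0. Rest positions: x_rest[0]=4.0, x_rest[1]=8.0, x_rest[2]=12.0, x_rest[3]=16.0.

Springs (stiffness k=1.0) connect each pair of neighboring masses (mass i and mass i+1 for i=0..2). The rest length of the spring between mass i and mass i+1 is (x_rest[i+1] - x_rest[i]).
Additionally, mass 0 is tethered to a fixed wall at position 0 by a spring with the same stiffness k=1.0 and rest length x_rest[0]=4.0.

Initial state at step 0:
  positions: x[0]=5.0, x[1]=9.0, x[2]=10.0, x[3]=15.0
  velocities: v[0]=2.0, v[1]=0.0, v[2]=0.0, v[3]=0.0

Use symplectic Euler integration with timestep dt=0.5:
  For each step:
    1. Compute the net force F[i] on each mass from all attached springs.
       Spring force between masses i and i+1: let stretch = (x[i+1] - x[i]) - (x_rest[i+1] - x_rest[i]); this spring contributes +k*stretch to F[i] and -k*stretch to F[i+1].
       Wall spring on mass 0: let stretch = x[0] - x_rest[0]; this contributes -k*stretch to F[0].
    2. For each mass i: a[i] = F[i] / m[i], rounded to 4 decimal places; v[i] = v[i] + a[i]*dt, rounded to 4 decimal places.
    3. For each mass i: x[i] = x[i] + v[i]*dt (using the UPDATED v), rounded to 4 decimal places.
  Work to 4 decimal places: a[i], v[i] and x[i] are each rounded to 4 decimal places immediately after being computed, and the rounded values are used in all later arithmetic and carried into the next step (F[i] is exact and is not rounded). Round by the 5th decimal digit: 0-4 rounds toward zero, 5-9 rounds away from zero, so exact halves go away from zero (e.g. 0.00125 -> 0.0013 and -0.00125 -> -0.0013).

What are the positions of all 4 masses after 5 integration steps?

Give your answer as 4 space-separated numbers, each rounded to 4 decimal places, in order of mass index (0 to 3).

Step 0: x=[5.0000 9.0000 10.0000 15.0000] v=[2.0000 0.0000 0.0000 0.0000]
Step 1: x=[5.7500 8.2500 11.0000 14.7500] v=[1.5000 -1.5000 2.0000 -0.5000]
Step 2: x=[5.6875 7.5625 12.2500 14.5625] v=[-0.1250 -1.3750 2.5000 -0.3750]
Step 3: x=[4.6719 7.5782 12.9063 14.7969] v=[-2.0313 0.0313 1.3125 0.4688]
Step 4: x=[3.2149 8.1993 12.7032 15.5587] v=[-2.9141 1.2422 -0.4063 1.5235]
Step 5: x=[2.2002 8.7003 12.0880 16.6066] v=[-2.0294 1.0020 -1.2305 2.0958]

Answer: 2.2002 8.7003 12.0880 16.6066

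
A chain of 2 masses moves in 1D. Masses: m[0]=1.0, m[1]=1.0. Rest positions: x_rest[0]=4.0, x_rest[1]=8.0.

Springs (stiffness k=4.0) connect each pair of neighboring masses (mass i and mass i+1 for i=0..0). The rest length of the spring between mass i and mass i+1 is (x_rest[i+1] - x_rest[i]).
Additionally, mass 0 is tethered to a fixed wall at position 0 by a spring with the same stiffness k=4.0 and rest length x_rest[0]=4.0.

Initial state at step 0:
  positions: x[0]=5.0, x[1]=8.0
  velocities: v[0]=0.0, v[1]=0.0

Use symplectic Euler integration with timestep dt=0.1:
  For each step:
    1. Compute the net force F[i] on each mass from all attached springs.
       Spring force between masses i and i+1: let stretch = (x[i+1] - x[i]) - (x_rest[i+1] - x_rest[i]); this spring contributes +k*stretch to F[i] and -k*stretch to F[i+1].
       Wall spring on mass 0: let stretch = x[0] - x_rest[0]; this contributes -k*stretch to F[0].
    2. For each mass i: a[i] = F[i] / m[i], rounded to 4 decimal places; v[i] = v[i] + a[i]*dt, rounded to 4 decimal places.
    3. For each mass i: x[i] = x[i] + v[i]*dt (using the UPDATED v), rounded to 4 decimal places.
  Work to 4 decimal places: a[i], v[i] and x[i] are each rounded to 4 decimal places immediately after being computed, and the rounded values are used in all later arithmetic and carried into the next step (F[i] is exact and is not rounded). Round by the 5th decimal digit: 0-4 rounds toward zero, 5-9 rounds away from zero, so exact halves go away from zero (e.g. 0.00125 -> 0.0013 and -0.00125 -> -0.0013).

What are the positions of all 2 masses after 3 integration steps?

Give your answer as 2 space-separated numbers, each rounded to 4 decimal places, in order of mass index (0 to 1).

Step 0: x=[5.0000 8.0000] v=[0.0000 0.0000]
Step 1: x=[4.9200 8.0400] v=[-0.8000 0.4000]
Step 2: x=[4.7680 8.1152] v=[-1.5200 0.7520]
Step 3: x=[4.5592 8.2165] v=[-2.0883 1.0131]

Answer: 4.5592 8.2165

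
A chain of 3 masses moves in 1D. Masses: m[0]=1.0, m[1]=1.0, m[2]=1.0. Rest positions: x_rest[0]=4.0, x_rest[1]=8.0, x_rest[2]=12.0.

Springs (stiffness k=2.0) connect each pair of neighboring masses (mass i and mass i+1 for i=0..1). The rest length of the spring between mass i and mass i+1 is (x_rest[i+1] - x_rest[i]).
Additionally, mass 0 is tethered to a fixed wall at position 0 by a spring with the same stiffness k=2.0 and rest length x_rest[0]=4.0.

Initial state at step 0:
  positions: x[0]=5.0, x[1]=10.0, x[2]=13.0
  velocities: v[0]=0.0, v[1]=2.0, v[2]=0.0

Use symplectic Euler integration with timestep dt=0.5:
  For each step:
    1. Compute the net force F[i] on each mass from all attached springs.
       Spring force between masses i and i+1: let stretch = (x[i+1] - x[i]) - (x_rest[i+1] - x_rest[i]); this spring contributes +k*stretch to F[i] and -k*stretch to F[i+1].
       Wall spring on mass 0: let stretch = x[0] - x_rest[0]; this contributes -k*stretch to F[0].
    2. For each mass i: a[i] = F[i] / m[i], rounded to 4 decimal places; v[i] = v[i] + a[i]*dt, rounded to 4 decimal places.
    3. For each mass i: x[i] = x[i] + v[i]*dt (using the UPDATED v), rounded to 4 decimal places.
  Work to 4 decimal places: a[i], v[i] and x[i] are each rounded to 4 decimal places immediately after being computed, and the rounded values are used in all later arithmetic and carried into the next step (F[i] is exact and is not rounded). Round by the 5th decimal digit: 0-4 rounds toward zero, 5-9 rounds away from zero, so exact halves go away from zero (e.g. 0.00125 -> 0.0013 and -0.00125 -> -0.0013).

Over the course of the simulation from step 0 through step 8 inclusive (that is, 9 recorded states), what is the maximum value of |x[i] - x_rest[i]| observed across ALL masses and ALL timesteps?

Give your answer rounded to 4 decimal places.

Step 0: x=[5.0000 10.0000 13.0000] v=[0.0000 2.0000 0.0000]
Step 1: x=[5.0000 10.0000 13.5000] v=[0.0000 0.0000 1.0000]
Step 2: x=[5.0000 9.2500 14.2500] v=[0.0000 -1.5000 1.5000]
Step 3: x=[4.6250 8.8750 14.5000] v=[-0.7500 -0.7500 0.5000]
Step 4: x=[4.0625 9.1875 13.9375] v=[-1.1250 0.6250 -1.1250]
Step 5: x=[4.0313 9.3125 13.0000] v=[-0.0625 0.2500 -1.8750]
Step 6: x=[4.6250 8.6407 12.2188] v=[1.1874 -1.3437 -1.5625]
Step 7: x=[4.9141 7.7501 11.6485] v=[0.5781 -1.7813 -1.1406]
Step 8: x=[4.1641 7.3907 11.1290] v=[-1.5000 -0.7189 -1.0390]
Max displacement = 2.5000

Answer: 2.5000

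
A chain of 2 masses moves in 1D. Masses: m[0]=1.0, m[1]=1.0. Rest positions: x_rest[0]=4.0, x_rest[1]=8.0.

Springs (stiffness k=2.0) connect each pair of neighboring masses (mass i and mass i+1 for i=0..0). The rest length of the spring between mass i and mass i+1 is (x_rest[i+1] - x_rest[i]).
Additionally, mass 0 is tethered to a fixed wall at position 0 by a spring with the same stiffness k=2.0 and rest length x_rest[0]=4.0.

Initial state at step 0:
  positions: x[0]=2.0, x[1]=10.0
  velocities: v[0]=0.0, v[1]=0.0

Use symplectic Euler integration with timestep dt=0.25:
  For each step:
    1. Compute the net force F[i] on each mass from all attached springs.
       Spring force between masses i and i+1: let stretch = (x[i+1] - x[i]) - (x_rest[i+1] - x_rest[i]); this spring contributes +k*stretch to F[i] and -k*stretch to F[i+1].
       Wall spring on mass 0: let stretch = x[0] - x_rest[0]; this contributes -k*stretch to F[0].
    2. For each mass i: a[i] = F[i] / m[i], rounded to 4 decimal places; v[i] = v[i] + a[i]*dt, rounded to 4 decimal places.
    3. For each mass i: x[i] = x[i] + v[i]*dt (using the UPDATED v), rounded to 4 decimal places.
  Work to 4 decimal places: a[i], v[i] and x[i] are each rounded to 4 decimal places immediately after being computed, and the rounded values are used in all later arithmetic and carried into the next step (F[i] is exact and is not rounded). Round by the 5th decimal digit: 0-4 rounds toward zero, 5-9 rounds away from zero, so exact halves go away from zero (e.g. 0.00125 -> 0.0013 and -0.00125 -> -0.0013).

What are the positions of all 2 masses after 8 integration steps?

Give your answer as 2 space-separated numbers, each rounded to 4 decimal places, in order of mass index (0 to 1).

Step 0: x=[2.0000 10.0000] v=[0.0000 0.0000]
Step 1: x=[2.7500 9.5000] v=[3.0000 -2.0000]
Step 2: x=[4.0000 8.6563] v=[5.0000 -3.3750]
Step 3: x=[5.3321 7.7305] v=[5.3282 -3.7032]
Step 4: x=[6.2975 7.0049] v=[3.8614 -2.9024]
Step 5: x=[6.5641 6.6909] v=[1.0664 -1.2561]
Step 6: x=[6.0260 6.8610] v=[-2.1523 0.6805]
Step 7: x=[4.8391 7.4268] v=[-4.7478 2.2630]
Step 8: x=[3.3707 8.1691] v=[-5.8735 2.9692]

Answer: 3.3707 8.1691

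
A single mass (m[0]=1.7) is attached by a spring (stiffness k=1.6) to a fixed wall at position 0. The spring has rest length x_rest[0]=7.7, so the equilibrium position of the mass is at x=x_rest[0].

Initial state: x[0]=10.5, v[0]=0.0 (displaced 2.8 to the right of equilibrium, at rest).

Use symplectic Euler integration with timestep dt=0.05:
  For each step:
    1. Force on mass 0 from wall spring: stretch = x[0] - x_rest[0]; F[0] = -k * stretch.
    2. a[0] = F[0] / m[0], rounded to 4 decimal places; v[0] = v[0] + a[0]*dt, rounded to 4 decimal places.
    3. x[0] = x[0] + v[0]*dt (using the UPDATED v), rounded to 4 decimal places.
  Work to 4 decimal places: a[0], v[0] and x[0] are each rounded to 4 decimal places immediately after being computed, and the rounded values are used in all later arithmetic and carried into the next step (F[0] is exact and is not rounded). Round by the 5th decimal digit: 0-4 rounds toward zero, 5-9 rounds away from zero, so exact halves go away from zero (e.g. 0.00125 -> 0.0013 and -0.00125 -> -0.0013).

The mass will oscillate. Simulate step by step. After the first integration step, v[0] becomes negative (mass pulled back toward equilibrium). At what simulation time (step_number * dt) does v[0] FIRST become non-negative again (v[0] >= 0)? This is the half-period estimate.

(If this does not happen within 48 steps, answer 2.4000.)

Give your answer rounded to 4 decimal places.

Step 0: x=[10.5000] v=[0.0000]
Step 1: x=[10.4934] v=[-0.1318]
Step 2: x=[10.4802] v=[-0.2633]
Step 3: x=[10.4605] v=[-0.3941]
Step 4: x=[10.4343] v=[-0.5240]
Step 5: x=[10.4017] v=[-0.6527]
Step 6: x=[10.3627] v=[-0.7798]
Step 7: x=[10.3174] v=[-0.9051]
Step 8: x=[10.2660] v=[-1.0283]
Step 9: x=[10.2085] v=[-1.1491]
Step 10: x=[10.1451] v=[-1.2671]
Step 11: x=[10.0760] v=[-1.3822]
Step 12: x=[10.0013] v=[-1.4940]
Step 13: x=[9.9212] v=[-1.6023]
Step 14: x=[9.8359] v=[-1.7068]
Step 15: x=[9.7455] v=[-1.8073]
Step 16: x=[9.6503] v=[-1.9036]
Step 17: x=[9.5505] v=[-1.9954]
Step 18: x=[9.4464] v=[-2.0825]
Step 19: x=[9.3382] v=[-2.1647]
Step 20: x=[9.2261] v=[-2.2418]
Step 21: x=[9.1104] v=[-2.3136]
Step 22: x=[8.9914] v=[-2.3800]
Step 23: x=[8.8694] v=[-2.4408]
Step 24: x=[8.7446] v=[-2.4958]
Step 25: x=[8.6174] v=[-2.5450]
Step 26: x=[8.4880] v=[-2.5882]
Step 27: x=[8.3567] v=[-2.6253]
Step 28: x=[8.2239] v=[-2.6562]
Step 29: x=[8.0899] v=[-2.6809]
Step 30: x=[7.9549] v=[-2.6993]
Step 31: x=[7.8193] v=[-2.7113]
Step 32: x=[7.6835] v=[-2.7169]
Step 33: x=[7.5477] v=[-2.7161]
Step 34: x=[7.4123] v=[-2.7089]
Step 35: x=[7.2775] v=[-2.6954]
Step 36: x=[7.1437] v=[-2.6755]
Step 37: x=[7.0112] v=[-2.6493]
Step 38: x=[6.8804] v=[-2.6169]
Step 39: x=[6.7515] v=[-2.5783]
Step 40: x=[6.6248] v=[-2.5337]
Step 41: x=[6.5006] v=[-2.4831]
Step 42: x=[6.3793] v=[-2.4267]
Step 43: x=[6.2611] v=[-2.3646]
Step 44: x=[6.1463] v=[-2.2969]
Step 45: x=[6.0351] v=[-2.2238]
Step 46: x=[5.9278] v=[-2.1455]
Step 47: x=[5.8247] v=[-2.0621]
Step 48: x=[5.7260] v=[-1.9739]
v[0] did not become non-negative within 48 steps; using fallback time=2.4000

Answer: 2.4000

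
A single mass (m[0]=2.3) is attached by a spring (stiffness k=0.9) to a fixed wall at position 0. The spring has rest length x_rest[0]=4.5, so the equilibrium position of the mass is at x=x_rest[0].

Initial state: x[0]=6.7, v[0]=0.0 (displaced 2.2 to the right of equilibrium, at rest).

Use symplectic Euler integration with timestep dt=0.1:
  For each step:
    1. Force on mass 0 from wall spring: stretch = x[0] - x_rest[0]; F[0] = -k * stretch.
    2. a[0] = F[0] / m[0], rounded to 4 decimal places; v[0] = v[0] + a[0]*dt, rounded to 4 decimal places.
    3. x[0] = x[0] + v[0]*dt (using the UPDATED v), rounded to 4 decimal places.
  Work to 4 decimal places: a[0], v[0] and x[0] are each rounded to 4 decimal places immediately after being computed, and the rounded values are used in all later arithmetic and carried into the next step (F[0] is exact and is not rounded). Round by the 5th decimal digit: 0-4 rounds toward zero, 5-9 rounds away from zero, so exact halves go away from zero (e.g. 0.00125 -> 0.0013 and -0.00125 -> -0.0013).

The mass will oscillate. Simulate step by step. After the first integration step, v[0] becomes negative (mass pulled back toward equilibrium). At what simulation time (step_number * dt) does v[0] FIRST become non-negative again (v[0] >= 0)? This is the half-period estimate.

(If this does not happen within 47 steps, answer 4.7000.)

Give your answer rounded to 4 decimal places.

Answer: 4.7000

Derivation:
Step 0: x=[6.7000] v=[0.0000]
Step 1: x=[6.6914] v=[-0.0861]
Step 2: x=[6.6742] v=[-0.1719]
Step 3: x=[6.6485] v=[-0.2570]
Step 4: x=[6.6144] v=[-0.3411]
Step 5: x=[6.5720] v=[-0.4238]
Step 6: x=[6.5215] v=[-0.5049]
Step 7: x=[6.4631] v=[-0.5840]
Step 8: x=[6.3970] v=[-0.6608]
Step 9: x=[6.3235] v=[-0.7350]
Step 10: x=[6.2429] v=[-0.8064]
Step 11: x=[6.1554] v=[-0.8746]
Step 12: x=[6.0615] v=[-0.9394]
Step 13: x=[5.9615] v=[-1.0005]
Step 14: x=[5.8557] v=[-1.0577]
Step 15: x=[5.7446] v=[-1.1108]
Step 16: x=[5.6287] v=[-1.1595]
Step 17: x=[5.5083] v=[-1.2037]
Step 18: x=[5.3840] v=[-1.2432]
Step 19: x=[5.2562] v=[-1.2778]
Step 20: x=[5.1255] v=[-1.3074]
Step 21: x=[4.9923] v=[-1.3319]
Step 22: x=[4.8572] v=[-1.3512]
Step 23: x=[4.7207] v=[-1.3652]
Step 24: x=[4.5833] v=[-1.3738]
Step 25: x=[4.4456] v=[-1.3771]
Step 26: x=[4.3081] v=[-1.3750]
Step 27: x=[4.1714] v=[-1.3675]
Step 28: x=[4.0359] v=[-1.3546]
Step 29: x=[3.9023] v=[-1.3364]
Step 30: x=[3.7710] v=[-1.3130]
Step 31: x=[3.6426] v=[-1.2845]
Step 32: x=[3.5175] v=[-1.2510]
Step 33: x=[3.3962] v=[-1.2126]
Step 34: x=[3.2793] v=[-1.1694]
Step 35: x=[3.1671] v=[-1.1216]
Step 36: x=[3.0602] v=[-1.0694]
Step 37: x=[2.9589] v=[-1.0131]
Step 38: x=[2.8636] v=[-0.9528]
Step 39: x=[2.7747] v=[-0.8888]
Step 40: x=[2.6926] v=[-0.8213]
Step 41: x=[2.6175] v=[-0.7506]
Step 42: x=[2.5498] v=[-0.6769]
Step 43: x=[2.4897] v=[-0.6006]
Step 44: x=[2.4375] v=[-0.5219]
Step 45: x=[2.3934] v=[-0.4412]
Step 46: x=[2.3575] v=[-0.3588]
Step 47: x=[2.3300] v=[-0.2750]
v[0] did not become non-negative within 47 steps; using fallback time=4.7000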